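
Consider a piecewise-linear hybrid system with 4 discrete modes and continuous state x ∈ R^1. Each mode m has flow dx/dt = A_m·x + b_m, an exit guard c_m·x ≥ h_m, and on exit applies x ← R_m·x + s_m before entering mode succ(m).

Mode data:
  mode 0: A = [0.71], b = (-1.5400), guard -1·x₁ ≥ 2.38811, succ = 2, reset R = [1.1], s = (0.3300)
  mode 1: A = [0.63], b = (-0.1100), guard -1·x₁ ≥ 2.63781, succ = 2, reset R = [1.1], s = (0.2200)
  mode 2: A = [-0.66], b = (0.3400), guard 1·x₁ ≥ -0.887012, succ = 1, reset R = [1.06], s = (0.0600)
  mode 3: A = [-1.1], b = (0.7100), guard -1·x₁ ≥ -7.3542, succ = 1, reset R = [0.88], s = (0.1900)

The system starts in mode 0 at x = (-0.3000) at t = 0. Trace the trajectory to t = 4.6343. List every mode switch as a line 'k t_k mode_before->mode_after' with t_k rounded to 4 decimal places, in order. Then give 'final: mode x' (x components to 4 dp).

1 0.8632 0->2
2 1.9176 2->1
3 3.4742 1->2
final: 2 -0.9714

Mode 0: guard c·x = 2.3881 hit at Δt = 0.8632 (t = 0.8632), x⁻ = (-2.3881) → reset → x⁺ = (-2.2969), jump to mode 2
Mode 2: guard c·x = -0.8870 hit at Δt = 1.0544 (t = 1.9176), x⁻ = (-0.8870) → reset → x⁺ = (-0.8802), jump to mode 1
Mode 1: guard c·x = 2.6378 hit at Δt = 1.5566 (t = 3.4742), x⁻ = (-2.6378) → reset → x⁺ = (-2.6816), jump to mode 2
Mode 2: flow for 1.1601 to horizon, guard not reached → x = (-0.9714)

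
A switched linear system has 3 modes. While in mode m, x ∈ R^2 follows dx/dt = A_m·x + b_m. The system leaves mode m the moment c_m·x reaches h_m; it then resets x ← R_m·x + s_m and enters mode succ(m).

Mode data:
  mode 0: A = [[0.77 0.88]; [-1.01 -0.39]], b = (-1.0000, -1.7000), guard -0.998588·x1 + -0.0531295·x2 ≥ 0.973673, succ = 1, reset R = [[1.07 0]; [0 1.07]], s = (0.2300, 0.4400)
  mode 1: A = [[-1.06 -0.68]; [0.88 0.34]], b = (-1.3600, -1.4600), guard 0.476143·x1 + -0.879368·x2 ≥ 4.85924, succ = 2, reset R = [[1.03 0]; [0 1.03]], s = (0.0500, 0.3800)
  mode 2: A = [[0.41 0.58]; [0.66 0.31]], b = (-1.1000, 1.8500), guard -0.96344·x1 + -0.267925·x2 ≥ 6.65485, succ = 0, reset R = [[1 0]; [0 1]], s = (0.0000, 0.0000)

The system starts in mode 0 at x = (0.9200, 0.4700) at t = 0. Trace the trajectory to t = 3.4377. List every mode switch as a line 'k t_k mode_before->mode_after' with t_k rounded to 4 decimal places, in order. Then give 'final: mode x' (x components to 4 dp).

Mode 0: guard c·x = 0.9737 hit at Δt = 1.2215 (t = 1.2215), x⁻ = (-0.8882, -1.6331) → reset → x⁺ = (-0.7203, -1.3074), jump to mode 1
Mode 1: guard c·x = 4.8592 hit at Δt = 1.4321 (t = 2.6536), x⁻ = (0.6922, -5.1510) → reset → x⁺ = (0.7629, -4.9256), jump to mode 2
Mode 2: flow for 0.7841 to horizon, guard not reached → x = (-2.5669, -5.0732)

1 1.2215 0->1
2 2.6536 1->2
final: 2 -2.5669 -5.0732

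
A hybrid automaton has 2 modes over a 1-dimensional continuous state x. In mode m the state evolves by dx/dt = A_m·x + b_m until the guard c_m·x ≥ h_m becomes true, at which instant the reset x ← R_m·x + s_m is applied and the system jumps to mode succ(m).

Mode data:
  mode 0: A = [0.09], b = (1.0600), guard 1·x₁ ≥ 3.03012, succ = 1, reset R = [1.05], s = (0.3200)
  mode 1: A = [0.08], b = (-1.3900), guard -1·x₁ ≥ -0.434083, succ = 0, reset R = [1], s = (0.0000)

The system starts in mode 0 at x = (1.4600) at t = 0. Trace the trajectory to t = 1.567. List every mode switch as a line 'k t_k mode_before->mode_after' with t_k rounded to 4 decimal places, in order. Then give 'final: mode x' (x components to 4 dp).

Mode 0: guard c·x = 3.0301 hit at Δt = 1.2454 (t = 1.2454), x⁻ = (3.0301) → reset → x⁺ = (3.5016), jump to mode 1
Mode 1: flow for 0.3216 to horizon, guard not reached → x = (3.1401)

1 1.2454 0->1
final: 1 3.1401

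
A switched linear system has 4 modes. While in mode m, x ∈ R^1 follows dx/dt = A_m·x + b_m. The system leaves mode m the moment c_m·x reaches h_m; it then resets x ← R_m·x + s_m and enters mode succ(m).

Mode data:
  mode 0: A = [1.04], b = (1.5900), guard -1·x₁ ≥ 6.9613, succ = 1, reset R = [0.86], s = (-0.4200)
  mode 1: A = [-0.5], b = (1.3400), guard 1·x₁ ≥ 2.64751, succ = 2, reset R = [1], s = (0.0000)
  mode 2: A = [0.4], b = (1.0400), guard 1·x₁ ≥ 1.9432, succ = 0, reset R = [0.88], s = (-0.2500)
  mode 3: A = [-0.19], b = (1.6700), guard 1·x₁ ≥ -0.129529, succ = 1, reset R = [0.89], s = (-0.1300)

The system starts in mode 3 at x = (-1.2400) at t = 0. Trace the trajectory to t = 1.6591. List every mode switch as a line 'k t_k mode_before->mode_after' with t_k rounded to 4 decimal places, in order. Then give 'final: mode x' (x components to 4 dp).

Mode 3: guard c·x = -0.1295 hit at Δt = 0.6176 (t = 0.6176), x⁻ = (-0.1295) → reset → x⁺ = (-0.2453), jump to mode 1
Mode 1: flow for 1.0415 to horizon, guard not reached → x = (0.9422)

1 0.6176 3->1
final: 1 0.9422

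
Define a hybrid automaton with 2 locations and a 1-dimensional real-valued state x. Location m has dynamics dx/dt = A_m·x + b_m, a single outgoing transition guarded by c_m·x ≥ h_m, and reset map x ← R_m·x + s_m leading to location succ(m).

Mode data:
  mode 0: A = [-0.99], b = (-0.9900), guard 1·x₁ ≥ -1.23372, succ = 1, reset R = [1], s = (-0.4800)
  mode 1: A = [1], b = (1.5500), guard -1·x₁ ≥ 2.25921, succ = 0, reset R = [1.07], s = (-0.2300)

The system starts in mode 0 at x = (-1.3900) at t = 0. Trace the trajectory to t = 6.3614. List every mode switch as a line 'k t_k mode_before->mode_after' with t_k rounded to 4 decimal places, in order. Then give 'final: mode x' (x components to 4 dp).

1 0.5172 0->1
2 1.9832 1->0
3 3.9557 0->1
4 5.4217 1->0
final: 0 -1.6498

Mode 0: guard c·x = -1.2337 hit at Δt = 0.5172 (t = 0.5172), x⁻ = (-1.2337) → reset → x⁺ = (-1.7137), jump to mode 1
Mode 1: guard c·x = 2.2592 hit at Δt = 1.4660 (t = 1.9832), x⁻ = (-2.2592) → reset → x⁺ = (-2.6474), jump to mode 0
Mode 0: guard c·x = -1.2337 hit at Δt = 1.9725 (t = 3.9557), x⁻ = (-1.2337) → reset → x⁺ = (-1.7137), jump to mode 1
Mode 1: guard c·x = 2.2592 hit at Δt = 1.4660 (t = 5.4217), x⁻ = (-2.2592) → reset → x⁺ = (-2.6474), jump to mode 0
Mode 0: flow for 0.9397 to horizon, guard not reached → x = (-1.6498)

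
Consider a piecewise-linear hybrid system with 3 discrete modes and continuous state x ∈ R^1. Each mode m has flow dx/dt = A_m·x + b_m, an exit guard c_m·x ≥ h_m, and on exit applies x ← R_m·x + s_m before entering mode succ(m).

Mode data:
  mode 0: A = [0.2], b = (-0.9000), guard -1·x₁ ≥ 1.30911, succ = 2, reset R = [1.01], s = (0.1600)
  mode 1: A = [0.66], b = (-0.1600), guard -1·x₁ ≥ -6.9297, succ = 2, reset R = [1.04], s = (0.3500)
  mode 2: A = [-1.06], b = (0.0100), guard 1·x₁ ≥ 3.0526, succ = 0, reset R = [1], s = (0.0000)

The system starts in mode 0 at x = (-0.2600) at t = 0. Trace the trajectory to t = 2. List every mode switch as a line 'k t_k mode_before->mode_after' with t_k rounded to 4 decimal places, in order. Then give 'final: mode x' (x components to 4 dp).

Mode 0: guard c·x = 1.3091 hit at Δt = 0.9959 (t = 0.9959), x⁻ = (-1.3091) → reset → x⁺ = (-1.1622), jump to mode 2
Mode 2: flow for 1.0041 to horizon, guard not reached → x = (-0.3947)

1 0.9959 0->2
final: 2 -0.3947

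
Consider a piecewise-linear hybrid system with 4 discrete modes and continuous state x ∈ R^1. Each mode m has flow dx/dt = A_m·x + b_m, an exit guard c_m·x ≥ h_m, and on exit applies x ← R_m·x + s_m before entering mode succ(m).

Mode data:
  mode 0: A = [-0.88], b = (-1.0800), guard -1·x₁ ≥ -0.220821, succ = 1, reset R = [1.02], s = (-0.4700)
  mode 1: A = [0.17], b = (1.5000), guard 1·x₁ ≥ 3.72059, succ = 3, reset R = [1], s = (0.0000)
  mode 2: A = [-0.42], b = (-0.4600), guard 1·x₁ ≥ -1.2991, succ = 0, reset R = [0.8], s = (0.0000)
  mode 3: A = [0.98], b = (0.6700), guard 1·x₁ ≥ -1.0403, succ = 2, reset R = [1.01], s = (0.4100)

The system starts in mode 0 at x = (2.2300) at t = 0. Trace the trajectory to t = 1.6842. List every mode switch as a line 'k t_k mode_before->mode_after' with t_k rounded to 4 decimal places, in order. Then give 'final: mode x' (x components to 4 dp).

1 0.9889 0->1
final: 1 0.8316

Mode 0: guard c·x = -0.2208 hit at Δt = 0.9889 (t = 0.9889), x⁻ = (0.2208) → reset → x⁺ = (-0.2448), jump to mode 1
Mode 1: flow for 0.6953 to horizon, guard not reached → x = (0.8316)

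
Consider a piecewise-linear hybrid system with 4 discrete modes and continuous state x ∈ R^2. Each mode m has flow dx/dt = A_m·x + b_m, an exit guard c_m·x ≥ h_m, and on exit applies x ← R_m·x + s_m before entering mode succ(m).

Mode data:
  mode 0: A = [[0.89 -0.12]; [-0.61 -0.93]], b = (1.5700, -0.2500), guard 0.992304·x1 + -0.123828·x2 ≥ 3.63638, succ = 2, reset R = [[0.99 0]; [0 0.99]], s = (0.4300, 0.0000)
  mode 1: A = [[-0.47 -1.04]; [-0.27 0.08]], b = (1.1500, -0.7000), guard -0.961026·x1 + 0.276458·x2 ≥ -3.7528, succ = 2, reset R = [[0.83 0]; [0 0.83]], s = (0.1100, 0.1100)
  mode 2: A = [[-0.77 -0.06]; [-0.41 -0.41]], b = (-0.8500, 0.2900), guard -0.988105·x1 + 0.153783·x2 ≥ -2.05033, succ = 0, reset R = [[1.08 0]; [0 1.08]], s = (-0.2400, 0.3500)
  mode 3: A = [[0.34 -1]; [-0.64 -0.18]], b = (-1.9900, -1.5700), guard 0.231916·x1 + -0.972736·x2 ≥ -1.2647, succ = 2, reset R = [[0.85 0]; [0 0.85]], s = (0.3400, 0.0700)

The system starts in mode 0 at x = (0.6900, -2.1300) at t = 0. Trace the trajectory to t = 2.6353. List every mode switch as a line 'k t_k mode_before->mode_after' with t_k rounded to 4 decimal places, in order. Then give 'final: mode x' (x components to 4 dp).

Mode 0: guard c·x = 3.6364 hit at Δt = 0.7855 (t = 0.7855), x⁻ = (3.4314, -1.8690) → reset → x⁺ = (3.8270, -1.8503), jump to mode 2
Mode 2: guard c·x = -2.0503 hit at Δt = 0.7243 (t = 1.5098), x⁻ = (1.7829, -1.8767) → reset → x⁺ = (1.6856, -1.6768), jump to mode 0
Mode 0: guard c·x = 3.6364 hit at Δt = 0.4391 (t = 1.9489), x⁻ = (3.4438, -1.7692) → reset → x⁺ = (3.8394, -1.7515), jump to mode 2
Mode 2: flow for 0.6864 to horizon, guard not reached → x = (1.8687, -1.8160)

1 0.7855 0->2
2 1.5098 2->0
3 1.9489 0->2
final: 2 1.8687 -1.8160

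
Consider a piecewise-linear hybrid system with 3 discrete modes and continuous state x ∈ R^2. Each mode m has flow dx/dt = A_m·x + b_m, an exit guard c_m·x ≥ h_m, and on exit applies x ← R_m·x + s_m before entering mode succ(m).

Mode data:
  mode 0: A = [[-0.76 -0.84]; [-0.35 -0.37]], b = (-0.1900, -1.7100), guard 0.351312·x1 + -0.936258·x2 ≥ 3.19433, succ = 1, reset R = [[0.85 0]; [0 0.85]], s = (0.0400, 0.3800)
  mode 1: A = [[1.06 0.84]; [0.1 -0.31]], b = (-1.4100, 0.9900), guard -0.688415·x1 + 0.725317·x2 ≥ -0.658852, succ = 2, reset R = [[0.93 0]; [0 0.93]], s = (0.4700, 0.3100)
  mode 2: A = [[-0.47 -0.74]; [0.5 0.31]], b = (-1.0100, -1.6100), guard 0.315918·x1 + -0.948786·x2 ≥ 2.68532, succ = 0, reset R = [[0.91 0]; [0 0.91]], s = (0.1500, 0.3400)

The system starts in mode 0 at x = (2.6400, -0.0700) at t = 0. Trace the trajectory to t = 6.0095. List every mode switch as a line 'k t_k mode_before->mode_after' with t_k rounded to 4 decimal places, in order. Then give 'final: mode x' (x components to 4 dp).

1 1.3934 0->1
2 2.4542 1->2
3 3.9644 2->0
4 4.6668 0->1
5 5.3299 1->2
final: 2 0.2192 -1.9728

Mode 0: guard c·x = 3.1943 hit at Δt = 1.3934 (t = 1.3934), x⁻ = (1.9926, -2.6641) → reset → x⁺ = (1.7337, -1.8845), jump to mode 1
Mode 1: guard c·x = -0.6589 hit at Δt = 1.0608 (t = 2.4542), x⁻ = (0.5775, -0.3602) → reset → x⁺ = (1.0071, -0.0250), jump to mode 2
Mode 2: guard c·x = 2.6853 hit at Δt = 1.5102 (t = 3.9644), x⁻ = (0.4969, -2.6648) → reset → x⁺ = (0.6022, -2.0850), jump to mode 0
Mode 0: guard c·x = 3.1943 hit at Δt = 0.7024 (t = 4.6668), x⁻ = (1.4026, -2.8855) → reset → x⁺ = (1.2322, -2.0727), jump to mode 1
Mode 1: guard c·x = -0.6589 hit at Δt = 0.6631 (t = 5.3299), x⁻ = (-0.1613, -1.0615) → reset → x⁺ = (0.3200, -0.6772), jump to mode 2
Mode 2: flow for 0.6796 to horizon, guard not reached → x = (0.2192, -1.9728)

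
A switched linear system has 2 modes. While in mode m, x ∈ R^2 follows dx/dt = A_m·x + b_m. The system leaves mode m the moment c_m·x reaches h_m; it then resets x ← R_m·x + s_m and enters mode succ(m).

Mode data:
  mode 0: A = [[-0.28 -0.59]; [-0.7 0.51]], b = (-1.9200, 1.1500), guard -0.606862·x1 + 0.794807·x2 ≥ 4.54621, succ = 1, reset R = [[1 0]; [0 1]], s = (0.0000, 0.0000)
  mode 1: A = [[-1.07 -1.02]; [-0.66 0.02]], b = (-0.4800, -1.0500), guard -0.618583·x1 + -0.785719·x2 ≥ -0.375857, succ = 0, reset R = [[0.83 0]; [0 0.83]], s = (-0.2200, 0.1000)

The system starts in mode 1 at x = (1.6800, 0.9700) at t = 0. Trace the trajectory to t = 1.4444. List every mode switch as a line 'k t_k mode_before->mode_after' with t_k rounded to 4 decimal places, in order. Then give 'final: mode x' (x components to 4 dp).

Mode 1: guard c·x = -0.3759 hit at Δt = 0.5439 (t = 0.5439), x⁻ = (0.5615, 0.0363) → reset → x⁺ = (0.2460, 0.1301), jump to mode 0
Mode 0: flow for 0.9005 to horizon, guard not reached → x = (-1.7818, 2.0404)

1 0.5439 1->0
final: 0 -1.7818 2.0404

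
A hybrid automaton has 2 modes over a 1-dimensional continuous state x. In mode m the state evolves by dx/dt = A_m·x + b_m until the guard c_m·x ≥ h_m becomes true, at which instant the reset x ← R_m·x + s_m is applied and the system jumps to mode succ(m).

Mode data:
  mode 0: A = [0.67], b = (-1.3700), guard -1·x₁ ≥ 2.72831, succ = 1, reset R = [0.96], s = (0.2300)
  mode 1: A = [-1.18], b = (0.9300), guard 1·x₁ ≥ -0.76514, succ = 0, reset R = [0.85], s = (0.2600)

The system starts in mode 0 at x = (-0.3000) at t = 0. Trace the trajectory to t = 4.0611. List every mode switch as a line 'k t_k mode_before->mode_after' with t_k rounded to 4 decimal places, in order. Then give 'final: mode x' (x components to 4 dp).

Mode 0: guard c·x = 2.7283 hit at Δt = 1.0609 (t = 1.0609), x⁻ = (-2.7283) → reset → x⁺ = (-2.3892), jump to mode 1
Mode 1: guard c·x = -0.7651 hit at Δt = 0.6065 (t = 1.6674), x⁻ = (-0.7651) → reset → x⁺ = (-0.3904), jump to mode 0
Mode 0: guard c·x = 2.7283 hit at Δt = 1.0045 (t = 2.6719), x⁻ = (-2.7283) → reset → x⁺ = (-2.3892), jump to mode 1
Mode 1: guard c·x = -0.7651 hit at Δt = 0.6065 (t = 3.2784), x⁻ = (-0.7651) → reset → x⁺ = (-0.3904), jump to mode 0
Mode 0: flow for 0.7827 to horizon, guard not reached → x = (-2.0694)

1 1.0609 0->1
2 1.6674 1->0
3 2.6719 0->1
4 3.2784 1->0
final: 0 -2.0694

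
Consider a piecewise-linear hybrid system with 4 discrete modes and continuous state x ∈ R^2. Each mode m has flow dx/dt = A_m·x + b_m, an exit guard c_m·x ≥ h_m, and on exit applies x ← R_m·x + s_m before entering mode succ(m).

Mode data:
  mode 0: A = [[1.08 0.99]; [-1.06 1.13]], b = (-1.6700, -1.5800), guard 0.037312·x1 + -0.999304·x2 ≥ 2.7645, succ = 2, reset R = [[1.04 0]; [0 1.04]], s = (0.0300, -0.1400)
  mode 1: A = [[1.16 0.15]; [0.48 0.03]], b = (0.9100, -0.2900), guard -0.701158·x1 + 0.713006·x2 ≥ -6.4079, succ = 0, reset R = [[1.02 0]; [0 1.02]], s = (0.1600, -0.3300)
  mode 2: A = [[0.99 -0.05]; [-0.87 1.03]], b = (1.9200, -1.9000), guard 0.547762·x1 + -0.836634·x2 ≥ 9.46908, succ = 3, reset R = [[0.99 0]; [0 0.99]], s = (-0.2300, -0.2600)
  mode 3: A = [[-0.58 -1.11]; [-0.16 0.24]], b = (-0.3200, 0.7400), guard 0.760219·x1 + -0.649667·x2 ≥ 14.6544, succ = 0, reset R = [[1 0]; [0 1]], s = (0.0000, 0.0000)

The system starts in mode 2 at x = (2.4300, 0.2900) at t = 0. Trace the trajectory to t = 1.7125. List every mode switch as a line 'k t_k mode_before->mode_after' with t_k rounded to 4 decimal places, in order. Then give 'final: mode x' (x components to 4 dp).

Mode 2: guard c·x = 9.4691 hit at Δt = 0.7883 (t = 0.7883), x⁻ = (7.7071, -6.2721) → reset → x⁺ = (7.4000, -6.4693), jump to mode 3
Mode 3: flow for 0.9242 to horizon, guard not reached → x = (10.1611, -8.7437)

1 0.7883 2->3
final: 3 10.1611 -8.7437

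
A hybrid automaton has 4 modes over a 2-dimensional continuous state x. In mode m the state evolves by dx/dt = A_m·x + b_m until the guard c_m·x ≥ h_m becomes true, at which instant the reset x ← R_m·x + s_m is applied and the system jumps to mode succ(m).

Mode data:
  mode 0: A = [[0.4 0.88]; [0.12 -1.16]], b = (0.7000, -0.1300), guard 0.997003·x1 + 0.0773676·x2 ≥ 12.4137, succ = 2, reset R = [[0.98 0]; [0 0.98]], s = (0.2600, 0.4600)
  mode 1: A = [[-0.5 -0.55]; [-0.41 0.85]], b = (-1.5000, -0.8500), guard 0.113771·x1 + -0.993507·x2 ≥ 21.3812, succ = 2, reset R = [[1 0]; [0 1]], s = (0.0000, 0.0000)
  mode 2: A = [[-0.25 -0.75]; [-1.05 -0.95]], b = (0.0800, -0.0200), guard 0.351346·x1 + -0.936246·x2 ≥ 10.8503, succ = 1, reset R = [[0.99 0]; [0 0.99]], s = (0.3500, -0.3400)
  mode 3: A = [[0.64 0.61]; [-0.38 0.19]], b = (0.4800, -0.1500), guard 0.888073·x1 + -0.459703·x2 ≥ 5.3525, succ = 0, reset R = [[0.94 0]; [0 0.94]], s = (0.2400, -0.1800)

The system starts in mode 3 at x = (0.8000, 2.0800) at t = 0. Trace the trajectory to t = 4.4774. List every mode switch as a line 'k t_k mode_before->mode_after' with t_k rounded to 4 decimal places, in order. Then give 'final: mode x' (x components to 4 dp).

Mode 3: guard c·x = 5.3525 hit at Δt = 1.5665 (t = 1.5665), x⁻ = (6.2373, 0.4060) → reset → x⁺ = (6.1030, 0.2017), jump to mode 0
Mode 0: guard c·x = 12.4137 hit at Δt = 1.3466 (t = 2.9131), x⁻ = (12.3930, 0.7475) → reset → x⁺ = (12.4051, 1.1926), jump to mode 2
Mode 2: guard c·x = 10.8503 hit at Δt = 0.9000 (t = 3.8131), x⁻ = (12.1743, -7.0205) → reset → x⁺ = (12.4026, -7.2903), jump to mode 1
Mode 1: flow for 0.6643 to horizon, guard not reached → x = (11.9079, -17.9171)

1 1.5665 3->0
2 2.9131 0->2
3 3.8131 2->1
final: 1 11.9079 -17.9171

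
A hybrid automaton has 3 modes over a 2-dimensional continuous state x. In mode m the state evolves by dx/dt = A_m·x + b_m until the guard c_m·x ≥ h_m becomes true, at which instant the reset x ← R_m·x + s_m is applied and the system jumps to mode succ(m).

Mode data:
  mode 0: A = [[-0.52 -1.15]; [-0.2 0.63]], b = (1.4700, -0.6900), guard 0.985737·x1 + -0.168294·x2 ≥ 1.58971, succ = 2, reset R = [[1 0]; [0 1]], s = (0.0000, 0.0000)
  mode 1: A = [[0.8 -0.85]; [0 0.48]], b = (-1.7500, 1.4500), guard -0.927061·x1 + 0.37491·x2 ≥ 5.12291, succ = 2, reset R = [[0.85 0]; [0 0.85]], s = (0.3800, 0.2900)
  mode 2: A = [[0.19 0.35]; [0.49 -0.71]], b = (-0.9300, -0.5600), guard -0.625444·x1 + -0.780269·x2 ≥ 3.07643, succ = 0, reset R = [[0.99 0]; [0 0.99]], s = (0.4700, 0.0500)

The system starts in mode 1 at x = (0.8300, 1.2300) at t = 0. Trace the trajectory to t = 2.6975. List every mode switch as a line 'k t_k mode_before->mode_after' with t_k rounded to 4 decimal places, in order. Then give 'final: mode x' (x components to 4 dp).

Mode 1: guard c·x = 5.1229 hit at Δt = 1.0198 (t = 1.0198), x⁻ = (-3.9429, 3.9144) → reset → x⁺ = (-2.9715, 3.6173), jump to mode 2
Mode 2: guard c·x = 3.0764 hit at Δt = 1.2516 (t = 2.2714), x⁻ = (-4.3693, -0.4405) → reset → x⁺ = (-3.8556, -0.3861), jump to mode 0
Mode 0: flow for 0.4261 to horizon, guard not reached → x = (-2.3293, -0.5387)

1 1.0198 1->2
2 2.2714 2->0
final: 0 -2.3293 -0.5387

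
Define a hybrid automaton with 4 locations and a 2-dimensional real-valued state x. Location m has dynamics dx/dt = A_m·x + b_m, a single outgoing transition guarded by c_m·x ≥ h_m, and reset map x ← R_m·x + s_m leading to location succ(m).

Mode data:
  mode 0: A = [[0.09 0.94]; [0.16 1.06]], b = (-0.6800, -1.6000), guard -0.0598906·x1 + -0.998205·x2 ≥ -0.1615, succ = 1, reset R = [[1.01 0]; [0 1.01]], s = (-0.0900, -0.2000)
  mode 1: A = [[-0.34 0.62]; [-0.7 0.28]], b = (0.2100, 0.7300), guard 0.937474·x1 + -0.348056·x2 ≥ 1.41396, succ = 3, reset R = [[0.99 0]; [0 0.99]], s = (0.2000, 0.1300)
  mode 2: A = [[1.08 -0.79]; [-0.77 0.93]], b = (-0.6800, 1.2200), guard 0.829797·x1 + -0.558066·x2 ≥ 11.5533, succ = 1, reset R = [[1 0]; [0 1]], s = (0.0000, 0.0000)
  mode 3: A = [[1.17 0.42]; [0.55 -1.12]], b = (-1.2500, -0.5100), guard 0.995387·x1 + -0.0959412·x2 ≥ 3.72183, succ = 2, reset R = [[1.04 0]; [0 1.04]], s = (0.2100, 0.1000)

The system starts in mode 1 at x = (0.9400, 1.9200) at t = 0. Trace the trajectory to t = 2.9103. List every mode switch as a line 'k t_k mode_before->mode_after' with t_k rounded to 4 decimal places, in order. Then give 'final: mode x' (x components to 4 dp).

1 1.4054 1->3
2 1.8428 3->2
final: 2 9.9707 -0.8209

Mode 1: guard c·x = 1.4140 hit at Δt = 1.4054 (t = 1.4054), x⁻ = (2.3080, 2.1541) → reset → x⁺ = (2.4849, 2.2625), jump to mode 3
Mode 3: guard c·x = 3.7218 hit at Δt = 0.4374 (t = 1.8428), x⁻ = (3.9144, 1.8192) → reset → x⁺ = (4.2810, 1.9920), jump to mode 2
Mode 2: flow for 1.0675 to horizon, guard not reached → x = (9.9707, -0.8209)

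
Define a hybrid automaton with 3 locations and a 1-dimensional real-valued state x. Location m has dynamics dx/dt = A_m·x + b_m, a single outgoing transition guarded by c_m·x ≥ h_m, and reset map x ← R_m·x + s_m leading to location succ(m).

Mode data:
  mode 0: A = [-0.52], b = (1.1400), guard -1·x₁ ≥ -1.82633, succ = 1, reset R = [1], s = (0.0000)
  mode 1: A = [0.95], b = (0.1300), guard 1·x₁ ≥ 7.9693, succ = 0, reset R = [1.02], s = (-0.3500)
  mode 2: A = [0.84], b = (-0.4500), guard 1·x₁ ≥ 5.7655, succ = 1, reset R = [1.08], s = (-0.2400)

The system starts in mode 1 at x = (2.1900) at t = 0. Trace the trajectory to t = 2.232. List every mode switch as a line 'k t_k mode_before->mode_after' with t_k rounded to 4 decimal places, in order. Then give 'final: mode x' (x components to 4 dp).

Mode 1: guard c·x = 7.9693 hit at Δt = 1.3138 (t = 1.3138), x⁻ = (7.9693) → reset → x⁺ = (7.7787), jump to mode 0
Mode 0: flow for 0.9182 to horizon, guard not reached → x = (5.6578)

1 1.3138 1->0
final: 0 5.6578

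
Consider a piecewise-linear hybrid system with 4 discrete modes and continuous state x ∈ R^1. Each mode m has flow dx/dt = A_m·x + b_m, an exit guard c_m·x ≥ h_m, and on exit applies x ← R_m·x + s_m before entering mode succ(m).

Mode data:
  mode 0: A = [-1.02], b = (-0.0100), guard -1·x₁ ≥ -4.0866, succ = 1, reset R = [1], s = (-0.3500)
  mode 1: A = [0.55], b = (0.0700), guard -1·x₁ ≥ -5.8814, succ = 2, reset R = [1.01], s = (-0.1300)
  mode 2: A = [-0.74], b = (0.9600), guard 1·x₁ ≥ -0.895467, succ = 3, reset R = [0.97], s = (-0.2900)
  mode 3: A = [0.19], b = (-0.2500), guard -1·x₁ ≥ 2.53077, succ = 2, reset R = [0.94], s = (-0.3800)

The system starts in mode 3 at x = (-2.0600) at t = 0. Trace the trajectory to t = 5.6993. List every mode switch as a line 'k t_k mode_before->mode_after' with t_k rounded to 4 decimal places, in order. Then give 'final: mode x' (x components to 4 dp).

1 0.6871 3->2
2 1.5183 2->3
3 3.8403 3->2
4 4.6715 2->3
final: 3 -1.6922

Mode 3: guard c·x = 2.5308 hit at Δt = 0.6871 (t = 0.6871), x⁻ = (-2.5308) → reset → x⁺ = (-2.7589), jump to mode 2
Mode 2: guard c·x = -0.8955 hit at Δt = 0.8312 (t = 1.5183), x⁻ = (-0.8955) → reset → x⁺ = (-1.1586), jump to mode 3
Mode 3: guard c·x = 2.5308 hit at Δt = 2.3220 (t = 3.8403), x⁻ = (-2.5308) → reset → x⁺ = (-2.7589), jump to mode 2
Mode 2: guard c·x = -0.8955 hit at Δt = 0.8312 (t = 4.6715), x⁻ = (-0.8955) → reset → x⁺ = (-1.1586), jump to mode 3
Mode 3: flow for 1.0278 to horizon, guard not reached → x = (-1.6922)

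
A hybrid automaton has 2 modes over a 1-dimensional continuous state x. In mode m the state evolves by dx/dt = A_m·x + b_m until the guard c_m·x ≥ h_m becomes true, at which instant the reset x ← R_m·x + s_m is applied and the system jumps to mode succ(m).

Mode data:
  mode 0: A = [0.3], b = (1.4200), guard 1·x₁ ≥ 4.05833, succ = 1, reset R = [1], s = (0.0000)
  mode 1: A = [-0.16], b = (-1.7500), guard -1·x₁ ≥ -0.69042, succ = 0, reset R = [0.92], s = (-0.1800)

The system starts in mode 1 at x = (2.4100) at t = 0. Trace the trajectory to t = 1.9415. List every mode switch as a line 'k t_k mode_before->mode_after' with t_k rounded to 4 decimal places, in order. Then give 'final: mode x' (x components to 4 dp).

Mode 1: guard c·x = -0.6904 hit at Δt = 0.8620 (t = 0.8620), x⁻ = (0.6904) → reset → x⁺ = (0.4552), jump to mode 0
Mode 0: flow for 1.0795 to horizon, guard not reached → x = (2.4395)

1 0.8620 1->0
final: 0 2.4395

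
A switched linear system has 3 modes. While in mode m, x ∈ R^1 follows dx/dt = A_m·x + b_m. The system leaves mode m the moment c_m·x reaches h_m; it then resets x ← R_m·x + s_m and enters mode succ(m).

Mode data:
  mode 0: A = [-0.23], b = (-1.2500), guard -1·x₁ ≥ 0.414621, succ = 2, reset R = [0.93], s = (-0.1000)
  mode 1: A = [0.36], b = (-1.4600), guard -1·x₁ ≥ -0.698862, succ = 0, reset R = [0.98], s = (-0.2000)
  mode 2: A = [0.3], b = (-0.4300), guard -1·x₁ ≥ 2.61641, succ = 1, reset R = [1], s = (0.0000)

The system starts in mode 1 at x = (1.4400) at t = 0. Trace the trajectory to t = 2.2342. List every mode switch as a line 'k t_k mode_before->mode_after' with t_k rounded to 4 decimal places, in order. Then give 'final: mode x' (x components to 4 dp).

1 0.6930 1->0
2 1.4096 0->2
final: 2 -1.0242

Mode 1: guard c·x = -0.6989 hit at Δt = 0.6930 (t = 0.6930), x⁻ = (0.6989) → reset → x⁺ = (0.4849), jump to mode 0
Mode 0: guard c·x = 0.4146 hit at Δt = 0.7166 (t = 1.4096), x⁻ = (-0.4146) → reset → x⁺ = (-0.4856), jump to mode 2
Mode 2: flow for 0.8246 to horizon, guard not reached → x = (-1.0242)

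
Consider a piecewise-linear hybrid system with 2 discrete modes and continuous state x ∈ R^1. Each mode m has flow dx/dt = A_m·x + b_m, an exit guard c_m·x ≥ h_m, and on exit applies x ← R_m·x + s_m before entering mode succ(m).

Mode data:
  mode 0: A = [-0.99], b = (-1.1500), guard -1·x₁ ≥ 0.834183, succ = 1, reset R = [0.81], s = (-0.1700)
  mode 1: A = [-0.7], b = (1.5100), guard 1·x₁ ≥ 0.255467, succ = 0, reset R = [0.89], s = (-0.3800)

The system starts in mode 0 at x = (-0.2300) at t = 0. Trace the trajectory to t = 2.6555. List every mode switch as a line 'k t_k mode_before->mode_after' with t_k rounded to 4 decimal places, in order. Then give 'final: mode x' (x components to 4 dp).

1 1.0562 0->1
2 1.7088 1->0
final: 0 -0.7664

Mode 0: guard c·x = 0.8342 hit at Δt = 1.0562 (t = 1.0562), x⁻ = (-0.8342) → reset → x⁺ = (-0.8457), jump to mode 1
Mode 1: guard c·x = 0.2555 hit at Δt = 0.6526 (t = 1.7088), x⁻ = (0.2555) → reset → x⁺ = (-0.1526), jump to mode 0
Mode 0: flow for 0.9467 to horizon, guard not reached → x = (-0.7664)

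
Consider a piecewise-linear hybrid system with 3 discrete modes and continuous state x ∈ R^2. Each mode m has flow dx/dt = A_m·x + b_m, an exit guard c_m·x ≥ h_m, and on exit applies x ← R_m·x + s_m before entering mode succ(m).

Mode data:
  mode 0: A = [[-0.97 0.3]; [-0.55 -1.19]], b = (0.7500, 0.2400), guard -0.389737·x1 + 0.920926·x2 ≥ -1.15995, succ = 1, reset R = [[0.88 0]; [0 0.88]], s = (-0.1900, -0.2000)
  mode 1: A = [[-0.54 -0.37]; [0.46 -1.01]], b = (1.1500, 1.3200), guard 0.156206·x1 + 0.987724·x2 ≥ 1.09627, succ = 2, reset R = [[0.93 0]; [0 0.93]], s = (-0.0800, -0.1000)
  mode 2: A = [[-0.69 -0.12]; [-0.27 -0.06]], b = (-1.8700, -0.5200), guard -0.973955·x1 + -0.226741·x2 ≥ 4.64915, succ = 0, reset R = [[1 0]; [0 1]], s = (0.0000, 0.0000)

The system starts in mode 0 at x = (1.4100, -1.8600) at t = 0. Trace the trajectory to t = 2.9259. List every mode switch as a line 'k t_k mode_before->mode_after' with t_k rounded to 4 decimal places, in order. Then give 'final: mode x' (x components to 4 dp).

1 0.7912 0->1
2 1.9406 1->2
final: 2 -0.8370 0.2148

Mode 0: guard c·x = -1.1600 hit at Δt = 0.7912 (t = 0.7912), x⁻ = (0.8596, -0.8957) → reset → x⁺ = (0.5665, -0.9883), jump to mode 1
Mode 1: guard c·x = 1.0963 hit at Δt = 1.1494 (t = 1.9406), x⁻ = (1.2215, 0.9167) → reset → x⁺ = (1.0560, 0.7525), jump to mode 2
Mode 2: flow for 0.9853 to horizon, guard not reached → x = (-0.8370, 0.2148)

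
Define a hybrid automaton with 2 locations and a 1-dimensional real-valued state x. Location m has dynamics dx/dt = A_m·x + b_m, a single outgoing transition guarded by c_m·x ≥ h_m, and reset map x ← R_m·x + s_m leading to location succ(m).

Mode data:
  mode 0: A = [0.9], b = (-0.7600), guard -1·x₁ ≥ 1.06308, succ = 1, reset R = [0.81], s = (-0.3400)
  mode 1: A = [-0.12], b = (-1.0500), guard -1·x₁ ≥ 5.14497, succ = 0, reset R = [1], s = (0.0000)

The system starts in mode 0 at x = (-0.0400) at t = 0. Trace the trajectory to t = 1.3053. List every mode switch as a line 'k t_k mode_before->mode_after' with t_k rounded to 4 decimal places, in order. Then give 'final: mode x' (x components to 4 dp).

Mode 0: guard c·x = 1.0631 hit at Δt = 0.8540 (t = 0.8540), x⁻ = (-1.0631) → reset → x⁺ = (-1.2011), jump to mode 1
Mode 1: flow for 0.4513 to horizon, guard not reached → x = (-1.5990)

1 0.8540 0->1
final: 1 -1.5990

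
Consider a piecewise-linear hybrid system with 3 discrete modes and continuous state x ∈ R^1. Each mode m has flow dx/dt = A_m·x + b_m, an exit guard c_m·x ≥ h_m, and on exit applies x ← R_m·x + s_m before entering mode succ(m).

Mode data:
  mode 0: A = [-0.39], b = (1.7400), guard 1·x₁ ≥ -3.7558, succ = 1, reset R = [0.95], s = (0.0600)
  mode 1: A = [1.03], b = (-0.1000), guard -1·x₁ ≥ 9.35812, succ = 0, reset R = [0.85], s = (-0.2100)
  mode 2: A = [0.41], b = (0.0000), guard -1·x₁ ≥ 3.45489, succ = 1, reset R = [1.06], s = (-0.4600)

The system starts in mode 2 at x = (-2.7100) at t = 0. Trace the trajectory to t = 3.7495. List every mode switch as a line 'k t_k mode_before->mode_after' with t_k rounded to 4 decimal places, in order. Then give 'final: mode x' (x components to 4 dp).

Mode 2: guard c·x = 3.4549 hit at Δt = 0.5923 (t = 0.5923), x⁻ = (-3.4549) → reset → x⁺ = (-4.1222), jump to mode 1
Mode 1: guard c·x = 9.3581 hit at Δt = 0.7834 (t = 1.3757), x⁻ = (-9.3581) → reset → x⁺ = (-8.1644), jump to mode 0
Mode 0: guard c·x = -3.7558 hit at Δt = 1.1013 (t = 2.4770), x⁻ = (-3.7558) → reset → x⁺ = (-3.5080), jump to mode 1
Mode 1: guard c·x = 9.3581 hit at Δt = 0.9361 (t = 3.4131), x⁻ = (-9.3581) → reset → x⁺ = (-8.1644), jump to mode 0
Mode 0: flow for 0.3364 to horizon, guard not reached → x = (-6.6121)

1 0.5923 2->1
2 1.3757 1->0
3 2.4770 0->1
4 3.4131 1->0
final: 0 -6.6121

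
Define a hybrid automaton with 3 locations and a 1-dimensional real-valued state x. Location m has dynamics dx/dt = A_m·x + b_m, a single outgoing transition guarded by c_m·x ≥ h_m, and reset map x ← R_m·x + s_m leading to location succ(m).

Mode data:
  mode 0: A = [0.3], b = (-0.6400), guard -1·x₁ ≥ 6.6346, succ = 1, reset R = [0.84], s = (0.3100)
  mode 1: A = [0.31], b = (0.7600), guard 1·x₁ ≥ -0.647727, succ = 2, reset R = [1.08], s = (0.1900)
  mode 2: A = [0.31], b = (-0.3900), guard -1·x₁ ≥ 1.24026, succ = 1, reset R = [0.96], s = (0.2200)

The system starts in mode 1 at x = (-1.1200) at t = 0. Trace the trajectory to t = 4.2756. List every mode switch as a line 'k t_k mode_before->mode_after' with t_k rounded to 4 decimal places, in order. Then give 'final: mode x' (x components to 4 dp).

Mode 1: guard c·x = -0.6477 hit at Δt = 0.9792 (t = 0.9792), x⁻ = (-0.6477) → reset → x⁺ = (-0.5095), jump to mode 2
Mode 2: guard c·x = 1.2403 hit at Δt = 1.1161 (t = 2.0953), x⁻ = (-1.2403) → reset → x⁺ = (-0.9706), jump to mode 1
Mode 1: guard c·x = -0.6477 hit at Δt = 0.6363 (t = 2.7316), x⁻ = (-0.6477) → reset → x⁺ = (-0.5095), jump to mode 2
Mode 2: guard c·x = 1.2403 hit at Δt = 1.1161 (t = 3.8477), x⁻ = (-1.2403) → reset → x⁺ = (-0.9706), jump to mode 1
Mode 1: flow for 0.4279 to horizon, guard not reached → x = (-0.7606)

1 0.9792 1->2
2 2.0953 2->1
3 2.7316 1->2
4 3.8477 2->1
final: 1 -0.7606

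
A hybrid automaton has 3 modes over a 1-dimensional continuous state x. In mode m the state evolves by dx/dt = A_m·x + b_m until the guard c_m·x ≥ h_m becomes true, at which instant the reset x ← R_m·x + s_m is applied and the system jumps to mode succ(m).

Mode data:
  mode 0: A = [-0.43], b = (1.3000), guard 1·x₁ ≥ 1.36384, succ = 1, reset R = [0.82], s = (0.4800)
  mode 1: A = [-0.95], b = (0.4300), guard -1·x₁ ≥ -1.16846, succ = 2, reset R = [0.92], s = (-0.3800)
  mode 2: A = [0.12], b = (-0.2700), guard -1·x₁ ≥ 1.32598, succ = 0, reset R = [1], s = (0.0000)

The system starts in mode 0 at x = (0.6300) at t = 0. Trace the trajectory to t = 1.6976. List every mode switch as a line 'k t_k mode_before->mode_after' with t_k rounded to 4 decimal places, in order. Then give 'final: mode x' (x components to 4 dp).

Mode 0: guard c·x = 1.3638 hit at Δt = 0.8516 (t = 0.8516), x⁻ = (1.3638) → reset → x⁺ = (1.5983), jump to mode 1
Mode 1: guard c·x = -1.1685 hit at Δt = 0.4951 (t = 1.3467), x⁻ = (1.1685) → reset → x⁺ = (0.6950), jump to mode 2
Mode 2: flow for 0.3509 to horizon, guard not reached → x = (0.6281)

1 0.8516 0->1
2 1.3467 1->2
final: 2 0.6281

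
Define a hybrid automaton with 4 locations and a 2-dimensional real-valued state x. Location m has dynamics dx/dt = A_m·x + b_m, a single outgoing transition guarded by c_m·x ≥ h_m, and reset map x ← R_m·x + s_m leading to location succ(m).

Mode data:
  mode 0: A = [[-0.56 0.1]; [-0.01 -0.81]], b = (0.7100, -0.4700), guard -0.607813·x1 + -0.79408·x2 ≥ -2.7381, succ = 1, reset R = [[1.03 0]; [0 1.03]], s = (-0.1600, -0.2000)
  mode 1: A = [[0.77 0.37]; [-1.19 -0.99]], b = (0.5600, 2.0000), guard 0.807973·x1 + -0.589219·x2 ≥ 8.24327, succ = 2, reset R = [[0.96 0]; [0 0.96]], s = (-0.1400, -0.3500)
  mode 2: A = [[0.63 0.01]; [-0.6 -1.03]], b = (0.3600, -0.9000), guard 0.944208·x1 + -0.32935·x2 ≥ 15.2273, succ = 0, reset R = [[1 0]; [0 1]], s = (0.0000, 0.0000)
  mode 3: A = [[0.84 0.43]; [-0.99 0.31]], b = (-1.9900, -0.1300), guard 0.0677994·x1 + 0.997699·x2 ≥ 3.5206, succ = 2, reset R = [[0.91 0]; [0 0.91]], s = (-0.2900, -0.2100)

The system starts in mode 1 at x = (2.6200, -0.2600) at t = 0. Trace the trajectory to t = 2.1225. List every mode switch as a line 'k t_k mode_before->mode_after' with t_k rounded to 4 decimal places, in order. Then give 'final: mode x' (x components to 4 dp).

Mode 1: guard c·x = 8.2433 hit at Δt = 1.3615 (t = 1.3615), x⁻ = (7.7250, -3.3972) → reset → x⁺ = (7.2760, -3.6113), jump to mode 2
Mode 2: flow for 0.7610 to horizon, guard not reached → x = (12.0616, -5.2224)

1 1.3615 1->2
final: 2 12.0616 -5.2224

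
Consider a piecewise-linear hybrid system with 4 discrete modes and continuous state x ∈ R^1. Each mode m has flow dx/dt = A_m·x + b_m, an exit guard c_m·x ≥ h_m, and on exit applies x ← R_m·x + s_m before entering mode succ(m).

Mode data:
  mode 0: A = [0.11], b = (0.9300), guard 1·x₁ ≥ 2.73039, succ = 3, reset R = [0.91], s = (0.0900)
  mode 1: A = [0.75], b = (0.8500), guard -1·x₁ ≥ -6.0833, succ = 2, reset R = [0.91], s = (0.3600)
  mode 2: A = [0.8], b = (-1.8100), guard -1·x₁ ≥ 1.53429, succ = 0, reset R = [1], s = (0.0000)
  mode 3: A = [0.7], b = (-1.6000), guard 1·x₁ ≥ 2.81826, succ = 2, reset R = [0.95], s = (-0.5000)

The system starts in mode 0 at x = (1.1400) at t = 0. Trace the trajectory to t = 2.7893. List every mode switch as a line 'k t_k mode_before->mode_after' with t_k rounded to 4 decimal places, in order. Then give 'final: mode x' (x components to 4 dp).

Mode 0: guard c·x = 2.7304 hit at Δt = 1.3943 (t = 1.3943), x⁻ = (2.7304) → reset → x⁺ = (2.5747), jump to mode 3
Mode 3: guard c·x = 2.8183 hit at Δt = 0.8735 (t = 2.2678), x⁻ = (2.8183) → reset → x⁺ = (2.1773), jump to mode 2
Mode 2: flow for 0.5215 to horizon, guard not reached → x = (2.1333)

1 1.3943 0->3
2 2.2678 3->2
final: 2 2.1333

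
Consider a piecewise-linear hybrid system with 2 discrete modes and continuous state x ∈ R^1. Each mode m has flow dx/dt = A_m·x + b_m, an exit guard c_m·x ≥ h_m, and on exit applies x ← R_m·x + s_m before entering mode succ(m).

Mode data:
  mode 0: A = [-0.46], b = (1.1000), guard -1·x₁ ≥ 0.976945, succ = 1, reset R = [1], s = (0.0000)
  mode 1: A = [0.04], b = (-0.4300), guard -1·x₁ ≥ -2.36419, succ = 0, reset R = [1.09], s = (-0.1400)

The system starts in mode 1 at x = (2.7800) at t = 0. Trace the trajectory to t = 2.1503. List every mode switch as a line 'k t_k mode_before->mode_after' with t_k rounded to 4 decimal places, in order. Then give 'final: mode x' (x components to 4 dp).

Mode 1: guard c·x = -2.3642 hit at Δt = 1.2714 (t = 1.2714), x⁻ = (2.3642) → reset → x⁺ = (2.4370), jump to mode 0
Mode 0: flow for 0.8789 to horizon, guard not reached → x = (2.4218)

1 1.2714 1->0
final: 0 2.4218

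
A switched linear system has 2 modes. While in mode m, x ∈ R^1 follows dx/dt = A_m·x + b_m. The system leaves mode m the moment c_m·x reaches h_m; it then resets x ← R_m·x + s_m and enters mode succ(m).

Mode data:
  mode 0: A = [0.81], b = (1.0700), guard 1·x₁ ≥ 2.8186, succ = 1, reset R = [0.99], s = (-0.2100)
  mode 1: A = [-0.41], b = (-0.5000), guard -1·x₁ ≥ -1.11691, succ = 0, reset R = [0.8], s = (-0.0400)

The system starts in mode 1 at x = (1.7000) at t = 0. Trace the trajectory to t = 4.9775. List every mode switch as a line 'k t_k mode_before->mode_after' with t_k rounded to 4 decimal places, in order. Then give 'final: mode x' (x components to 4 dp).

Mode 1: guard c·x = -1.1169 hit at Δt = 0.5434 (t = 0.5434), x⁻ = (1.1169) → reset → x⁺ = (0.8535), jump to mode 0
Mode 0: guard c·x = 2.8186 hit at Δt = 0.7948 (t = 1.3382), x⁻ = (2.8186) → reset → x⁺ = (2.5804), jump to mode 1
Mode 1: guard c·x = -1.1169 hit at Δt = 1.1862 (t = 2.5245), x⁻ = (1.1169) → reset → x⁺ = (0.8535), jump to mode 0
Mode 0: guard c·x = 2.8186 hit at Δt = 0.7948 (t = 3.3193), x⁻ = (2.8186) → reset → x⁺ = (2.5804), jump to mode 1
Mode 1: guard c·x = -1.1169 hit at Δt = 1.1862 (t = 4.5055), x⁻ = (1.1169) → reset → x⁺ = (0.8535), jump to mode 0
Mode 0: flow for 0.4720 to horizon, guard not reached → x = (1.8662)

1 0.5434 1->0
2 1.3382 0->1
3 2.5245 1->0
4 3.3193 0->1
5 4.5055 1->0
final: 0 1.8662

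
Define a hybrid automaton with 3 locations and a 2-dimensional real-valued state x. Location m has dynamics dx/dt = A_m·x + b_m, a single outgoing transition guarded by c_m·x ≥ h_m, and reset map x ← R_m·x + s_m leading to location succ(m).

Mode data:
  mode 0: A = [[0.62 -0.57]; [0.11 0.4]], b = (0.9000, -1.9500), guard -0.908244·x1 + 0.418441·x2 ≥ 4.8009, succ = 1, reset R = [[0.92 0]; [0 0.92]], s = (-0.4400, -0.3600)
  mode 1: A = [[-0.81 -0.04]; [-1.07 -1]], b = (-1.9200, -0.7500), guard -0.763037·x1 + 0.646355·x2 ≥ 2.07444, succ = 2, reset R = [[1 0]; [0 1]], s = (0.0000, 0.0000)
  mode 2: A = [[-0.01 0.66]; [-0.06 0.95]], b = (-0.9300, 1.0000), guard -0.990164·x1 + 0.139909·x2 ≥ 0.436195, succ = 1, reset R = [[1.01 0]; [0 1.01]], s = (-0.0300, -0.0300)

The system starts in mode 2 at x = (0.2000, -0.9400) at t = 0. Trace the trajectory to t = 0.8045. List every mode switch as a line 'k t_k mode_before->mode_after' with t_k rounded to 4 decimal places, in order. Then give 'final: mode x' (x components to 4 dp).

1 0.4995 2->1
final: 1 -0.9780 -0.6372

Mode 2: guard c·x = 0.4362 hit at Δt = 0.4995 (t = 0.4995), x⁻ = (-0.5629, -0.8657) → reset → x⁺ = (-0.5985, -0.9044), jump to mode 1
Mode 1: flow for 0.3050 to horizon, guard not reached → x = (-0.9780, -0.6372)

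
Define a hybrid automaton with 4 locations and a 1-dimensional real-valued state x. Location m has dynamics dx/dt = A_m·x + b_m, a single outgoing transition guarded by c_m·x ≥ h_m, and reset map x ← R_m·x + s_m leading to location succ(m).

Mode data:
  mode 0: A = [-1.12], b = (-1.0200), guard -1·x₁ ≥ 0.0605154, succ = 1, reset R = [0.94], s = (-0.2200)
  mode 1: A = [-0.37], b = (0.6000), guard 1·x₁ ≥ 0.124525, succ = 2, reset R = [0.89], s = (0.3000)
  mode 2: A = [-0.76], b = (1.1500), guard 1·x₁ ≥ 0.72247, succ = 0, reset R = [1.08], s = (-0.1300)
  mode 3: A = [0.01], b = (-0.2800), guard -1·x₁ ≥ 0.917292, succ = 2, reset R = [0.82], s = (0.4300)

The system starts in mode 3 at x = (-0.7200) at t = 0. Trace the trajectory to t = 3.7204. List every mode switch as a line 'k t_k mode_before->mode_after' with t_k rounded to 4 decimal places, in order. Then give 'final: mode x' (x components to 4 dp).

1 0.6846 3->2
2 1.7926 2->0
3 2.3351 0->1
4 2.9771 1->2
5 3.4143 2->0
final: 0 0.1972

Mode 3: guard c·x = 0.9173 hit at Δt = 0.6846 (t = 0.6846), x⁻ = (-0.9173) → reset → x⁺ = (-0.3222), jump to mode 2
Mode 2: guard c·x = 0.7225 hit at Δt = 1.1080 (t = 1.7926), x⁻ = (0.7225) → reset → x⁺ = (0.6503), jump to mode 0
Mode 0: guard c·x = 0.0605 hit at Δt = 0.5425 (t = 2.3351), x⁻ = (-0.0605) → reset → x⁺ = (-0.2769), jump to mode 1
Mode 1: guard c·x = 0.1245 hit at Δt = 0.6420 (t = 2.9771), x⁻ = (0.1245) → reset → x⁺ = (0.4108), jump to mode 2
Mode 2: guard c·x = 0.7225 hit at Δt = 0.4372 (t = 3.4143), x⁻ = (0.7225) → reset → x⁺ = (0.6503), jump to mode 0
Mode 0: flow for 0.3061 to horizon, guard not reached → x = (0.1972)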